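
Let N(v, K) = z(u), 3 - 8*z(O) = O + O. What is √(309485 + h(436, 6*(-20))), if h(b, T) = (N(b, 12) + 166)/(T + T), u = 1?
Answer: 3*√220077730/80 ≈ 556.31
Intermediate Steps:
z(O) = 3/8 - O/4 (z(O) = 3/8 - (O + O)/8 = 3/8 - O/4)
N(v, K) = ⅛ (N(v, K) = 3/8 - ¼*1 = 3/8 - ¼ = ⅛)
h(b, T) = 1329/(16*T) (h(b, T) = (⅛ + 166)/(T + T) = 1329/(8*((2*T))) = 1329*(1/(2*T))/8 = 1329/(16*T))
√(309485 + h(436, 6*(-20))) = √(309485 + 1329/(16*((6*(-20))))) = √(309485 + (1329/16)/(-120)) = √(309485 + (1329/16)*(-1/120)) = √(309485 - 443/640) = √(198069957/640) = 3*√220077730/80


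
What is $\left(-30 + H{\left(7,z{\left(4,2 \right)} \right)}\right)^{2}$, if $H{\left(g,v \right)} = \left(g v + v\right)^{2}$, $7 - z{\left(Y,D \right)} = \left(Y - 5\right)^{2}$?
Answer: $5171076$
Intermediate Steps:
$z{\left(Y,D \right)} = 7 - \left(-5 + Y\right)^{2}$ ($z{\left(Y,D \right)} = 7 - \left(Y - 5\right)^{2} = 7 - \left(-5 + Y\right)^{2}$)
$H{\left(g,v \right)} = \left(v + g v\right)^{2}$
$\left(-30 + H{\left(7,z{\left(4,2 \right)} \right)}\right)^{2} = \left(-30 + \left(7 - \left(-5 + 4\right)^{2}\right)^{2} \left(1 + 7\right)^{2}\right)^{2} = \left(-30 + \left(7 - \left(-1\right)^{2}\right)^{2} \cdot 8^{2}\right)^{2} = \left(-30 + \left(7 - 1\right)^{2} \cdot 64\right)^{2} = \left(-30 + 6^{2} \cdot 64\right)^{2} = \left(-30 + 36 \cdot 64\right)^{2} = \left(-30 + 2304\right)^{2} = 2274^{2} = 5171076$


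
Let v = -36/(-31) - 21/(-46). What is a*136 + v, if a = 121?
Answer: 23468563/1426 ≈ 16458.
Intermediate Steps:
v = 2307/1426 (v = -36*(-1/31) - 21*(-1/46) = 36/31 + 21/46 = 2307/1426 ≈ 1.6178)
a*136 + v = 121*136 + 2307/1426 = 16456 + 2307/1426 = 23468563/1426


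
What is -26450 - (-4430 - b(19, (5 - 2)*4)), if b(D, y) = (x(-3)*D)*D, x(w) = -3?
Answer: -23103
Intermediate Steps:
b(D, y) = -3*D² (b(D, y) = (-3*D)*D = -3*D²)
-26450 - (-4430 - b(19, (5 - 2)*4)) = -26450 - (-4430 - (-3)*19²) = -26450 - (-4430 - (-3)*361) = -26450 - (-4430 - 1*(-1083)) = -26450 - (-4430 + 1083) = -26450 - 1*(-3347) = -26450 + 3347 = -23103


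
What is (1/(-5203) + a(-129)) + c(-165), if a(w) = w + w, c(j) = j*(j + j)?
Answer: 281960975/5203 ≈ 54192.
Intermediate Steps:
c(j) = 2*j**2 (c(j) = j*(2*j) = 2*j**2)
a(w) = 2*w
(1/(-5203) + a(-129)) + c(-165) = (1/(-5203) + 2*(-129)) + 2*(-165)**2 = (-1/5203 - 258) + 2*27225 = -1342375/5203 + 54450 = 281960975/5203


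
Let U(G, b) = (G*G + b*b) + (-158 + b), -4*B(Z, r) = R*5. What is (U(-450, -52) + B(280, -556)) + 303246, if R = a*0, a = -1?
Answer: 508240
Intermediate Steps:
R = 0 (R = -1*0 = 0)
B(Z, r) = 0 (B(Z, r) = -0*5 = -1/4*0 = 0)
U(G, b) = -158 + b + G**2 + b**2 (U(G, b) = (G**2 + b**2) + (-158 + b) = -158 + b + G**2 + b**2)
(U(-450, -52) + B(280, -556)) + 303246 = ((-158 - 52 + (-450)**2 + (-52)**2) + 0) + 303246 = ((-158 - 52 + 202500 + 2704) + 0) + 303246 = (204994 + 0) + 303246 = 204994 + 303246 = 508240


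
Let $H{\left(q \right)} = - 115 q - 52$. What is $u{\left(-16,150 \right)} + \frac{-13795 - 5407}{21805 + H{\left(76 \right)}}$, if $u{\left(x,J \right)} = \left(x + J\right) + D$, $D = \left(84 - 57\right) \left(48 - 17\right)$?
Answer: $\frac{12616421}{13013} \approx 969.52$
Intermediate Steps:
$H{\left(q \right)} = -52 - 115 q$
$D = 837$ ($D = 27 \cdot 31 = 837$)
$u{\left(x,J \right)} = 837 + J + x$ ($u{\left(x,J \right)} = \left(x + J\right) + 837 = \left(J + x\right) + 837 = 837 + J + x$)
$u{\left(-16,150 \right)} + \frac{-13795 - 5407}{21805 + H{\left(76 \right)}} = \left(837 + 150 - 16\right) + \frac{-13795 - 5407}{21805 - 8792} = 971 - \frac{19202}{21805 - 8792} = 971 - \frac{19202}{13013} = \frac{12616421}{13013}$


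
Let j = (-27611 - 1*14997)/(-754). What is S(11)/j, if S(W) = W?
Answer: 4147/21304 ≈ 0.19466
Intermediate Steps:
j = 21304/377 (j = (-27611 - 14997)*(-1/754) = -42608*(-1/754) = 21304/377 ≈ 56.509)
S(11)/j = 11/(21304/377) = 11*(377/21304) = 4147/21304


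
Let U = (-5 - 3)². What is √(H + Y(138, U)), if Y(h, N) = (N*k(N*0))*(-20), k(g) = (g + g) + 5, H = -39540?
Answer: 2*I*√11485 ≈ 214.34*I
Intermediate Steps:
k(g) = 5 + 2*g (k(g) = 2*g + 5 = 5 + 2*g)
U = 64 (U = (-8)² = 64)
Y(h, N) = -100*N (Y(h, N) = (N*(5 + 2*(N*0)))*(-20) = (N*(5 + 2*0))*(-20) = (N*(5 + 0))*(-20) = (N*5)*(-20) = (5*N)*(-20) = -100*N)
√(H + Y(138, U)) = √(-39540 - 100*64) = √(-39540 - 6400) = √(-45940) = 2*I*√11485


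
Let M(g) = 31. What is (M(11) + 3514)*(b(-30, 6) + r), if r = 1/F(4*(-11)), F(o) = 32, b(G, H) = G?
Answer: -3399655/32 ≈ -1.0624e+5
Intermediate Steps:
r = 1/32 ≈ 0.031250
(M(11) + 3514)*(b(-30, 6) + r) = (31 + 3514)*(-30 + 1/32) = 3545*(-959/32) = -3399655/32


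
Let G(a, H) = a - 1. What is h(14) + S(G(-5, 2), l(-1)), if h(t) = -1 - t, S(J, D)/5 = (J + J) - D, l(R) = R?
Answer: -70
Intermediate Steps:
G(a, H) = -1 + a
S(J, D) = -5*D + 10*J (S(J, D) = 5*((J + J) - D) = 5*(2*J - D) = 5*(-D + 2*J) = -5*D + 10*J)
h(14) + S(G(-5, 2), l(-1)) = (-1 - 1*14) + (-5*(-1) + 10*(-1 - 5)) = (-1 - 14) + (5 + 10*(-6)) = -15 + (5 - 60) = -15 - 55 = -70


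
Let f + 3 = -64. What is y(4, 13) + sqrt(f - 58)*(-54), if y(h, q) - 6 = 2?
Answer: 8 - 270*I*sqrt(5) ≈ 8.0 - 603.74*I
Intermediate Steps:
f = -67 (f = -3 - 64 = -67)
y(h, q) = 8 (y(h, q) = 6 + 2 = 8)
y(4, 13) + sqrt(f - 58)*(-54) = 8 + sqrt(-67 - 58)*(-54) = 8 + sqrt(-125)*(-54) = 8 + (5*I*sqrt(5))*(-54) = 8 - 270*I*sqrt(5)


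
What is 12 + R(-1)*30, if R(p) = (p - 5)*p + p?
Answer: 162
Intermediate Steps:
R(p) = p + p*(-5 + p) (R(p) = (-5 + p)*p + p = p*(-5 + p) + p = p + p*(-5 + p))
12 + R(-1)*30 = 12 - (-4 - 1)*30 = 12 - 1*(-5)*30 = 12 + 5*30 = 12 + 150 = 162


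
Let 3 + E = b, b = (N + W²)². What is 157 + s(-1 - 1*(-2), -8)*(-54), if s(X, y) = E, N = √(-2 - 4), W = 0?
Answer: 643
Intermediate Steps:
N = I*√6 (N = √(-6) = I*√6 ≈ 2.4495*I)
b = -6 (b = (I*√6 + 0²)² = (I*√6 + 0)² = (I*√6)² = -6)
E = -9 (E = -3 - 6 = -9)
s(X, y) = -9
157 + s(-1 - 1*(-2), -8)*(-54) = 157 - 9*(-54) = 157 + 486 = 643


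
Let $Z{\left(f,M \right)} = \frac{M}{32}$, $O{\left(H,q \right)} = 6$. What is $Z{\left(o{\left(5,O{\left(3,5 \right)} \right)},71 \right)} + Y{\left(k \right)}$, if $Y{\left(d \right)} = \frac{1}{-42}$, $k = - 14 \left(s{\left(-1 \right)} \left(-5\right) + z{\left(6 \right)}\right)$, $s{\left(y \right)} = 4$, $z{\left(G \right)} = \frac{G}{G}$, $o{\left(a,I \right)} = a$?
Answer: $\frac{1475}{672} \approx 2.1949$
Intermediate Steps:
$z{\left(G \right)} = 1$
$k = 266$ ($k = - 14 \left(4 \left(-5\right) + 1\right) = - 14 \left(-20 + 1\right) = \left(-14\right) \left(-19\right) = 266$)
$Z{\left(f,M \right)} = \frac{M}{32}$ ($Z{\left(f,M \right)} = M \frac{1}{32} = \frac{M}{32}$)
$Y{\left(d \right)} = - \frac{1}{42}$
$Z{\left(o{\left(5,O{\left(3,5 \right)} \right)},71 \right)} + Y{\left(k \right)} = \frac{1}{32} \cdot 71 - \frac{1}{42} = \frac{71}{32} - \frac{1}{42} = \frac{1475}{672}$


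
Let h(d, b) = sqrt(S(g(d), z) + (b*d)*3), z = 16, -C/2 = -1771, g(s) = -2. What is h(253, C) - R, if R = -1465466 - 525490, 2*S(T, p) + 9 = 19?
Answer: 1990956 + sqrt(2688383) ≈ 1.9926e+6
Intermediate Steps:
C = 3542 (C = -2*(-1771) = 3542)
S(T, p) = 5 (S(T, p) = -9/2 + (1/2)*19 = -9/2 + 19/2 = 5)
h(d, b) = sqrt(5 + 3*b*d) (h(d, b) = sqrt(5 + (b*d)*3) = sqrt(5 + 3*b*d))
R = -1990956
h(253, C) - R = sqrt(5 + 3*3542*253) - 1*(-1990956) = sqrt(5 + 2688378) + 1990956 = sqrt(2688383) + 1990956 = 1990956 + sqrt(2688383)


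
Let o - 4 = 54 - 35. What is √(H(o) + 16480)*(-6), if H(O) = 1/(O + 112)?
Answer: -2*√33372015/15 ≈ -770.25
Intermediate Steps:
o = 23 (o = 4 + (54 - 35) = 4 + 19 = 23)
H(O) = 1/(112 + O)
√(H(o) + 16480)*(-6) = √(1/(112 + 23) + 16480)*(-6) = √(1/135 + 16480)*(-6) = √(2224801/135)*(-6) = (√33372015/45)*(-6) = -2*√33372015/15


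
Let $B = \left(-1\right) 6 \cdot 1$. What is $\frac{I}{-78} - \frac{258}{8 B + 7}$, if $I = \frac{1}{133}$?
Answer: $\frac{2676451}{425334} \approx 6.2926$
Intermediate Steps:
$B = -6$ ($B = \left(-6\right) 1 = -6$)
$I = \frac{1}{133} \approx 0.0075188$
$\frac{I}{-78} - \frac{258}{8 B + 7} = \frac{1}{133 \left(-78\right)} - \frac{258}{8 \left(-6\right) + 7} = \frac{1}{133} \left(- \frac{1}{78}\right) - \frac{258}{-48 + 7} = - \frac{1}{10374} - \frac{258}{-41} = - \frac{1}{10374} - - \frac{258}{41} = - \frac{1}{10374} + \frac{258}{41} = \frac{2676451}{425334}$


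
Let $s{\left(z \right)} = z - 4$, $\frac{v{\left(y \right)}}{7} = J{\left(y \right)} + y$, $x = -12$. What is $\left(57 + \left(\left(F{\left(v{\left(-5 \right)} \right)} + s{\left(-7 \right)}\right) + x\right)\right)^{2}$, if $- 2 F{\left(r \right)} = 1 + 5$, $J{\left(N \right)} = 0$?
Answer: $961$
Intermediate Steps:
$v{\left(y \right)} = 7 y$ ($v{\left(y \right)} = 7 \left(0 + y\right) = 7 y$)
$s{\left(z \right)} = -4 + z$
$F{\left(r \right)} = -3$ ($F{\left(r \right)} = - \frac{1 + 5}{2} = \left(- \frac{1}{2}\right) 6 = -3$)
$\left(57 + \left(\left(F{\left(v{\left(-5 \right)} \right)} + s{\left(-7 \right)}\right) + x\right)\right)^{2} = \left(57 - 26\right)^{2} = 31^{2} = 961$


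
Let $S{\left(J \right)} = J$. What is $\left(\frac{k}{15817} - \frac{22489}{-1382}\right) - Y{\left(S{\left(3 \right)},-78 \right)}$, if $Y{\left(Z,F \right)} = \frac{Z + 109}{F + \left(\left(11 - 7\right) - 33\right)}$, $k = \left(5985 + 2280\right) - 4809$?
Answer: $\frac{41020081963}{2338923058} \approx 17.538$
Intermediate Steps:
$k = 3456$ ($k = 8265 - 4809 = 3456$)
$Y{\left(Z,F \right)} = \frac{109 + Z}{-29 + F}$ ($Y{\left(Z,F \right)} = \frac{109 + Z}{F + \left(4 - 33\right)} = \frac{109 + Z}{F - 29} = \frac{109 + Z}{-29 + F}$)
$\left(\frac{k}{15817} - \frac{22489}{-1382}\right) - Y{\left(S{\left(3 \right)},-78 \right)} = \left(\frac{3456}{15817} - \frac{22489}{-1382}\right) - \frac{109 + 3}{-29 - 78} = \left(3456 \cdot \frac{1}{15817} - - \frac{22489}{1382}\right) - \frac{1}{-107} \cdot 112 = \left(\frac{3456}{15817} + \frac{22489}{1382}\right) - \left(- \frac{1}{107}\right) 112 = \frac{360484705}{21859094} - - \frac{112}{107} = \frac{360484705}{21859094} + \frac{112}{107} = \frac{41020081963}{2338923058}$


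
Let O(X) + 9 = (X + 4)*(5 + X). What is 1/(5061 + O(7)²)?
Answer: 1/20190 ≈ 4.9529e-5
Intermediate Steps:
O(X) = -9 + (4 + X)*(5 + X) (O(X) = -9 + (X + 4)*(5 + X) = -9 + (4 + X)*(5 + X))
1/(5061 + O(7)²) = 1/(5061 + (11 + 7² + 9*7)²) = 1/(5061 + (11 + 49 + 63)²) = 1/(5061 + 123²) = 1/(5061 + 15129) = 1/20190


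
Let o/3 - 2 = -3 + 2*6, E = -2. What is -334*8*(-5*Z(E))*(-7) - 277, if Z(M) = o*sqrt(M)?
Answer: -277 - 3086160*I*sqrt(2) ≈ -277.0 - 4.3645e+6*I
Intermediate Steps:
o = 33 (o = 6 + 3*(-3 + 2*6) = 6 + 3*(-3 + 12) = 6 + 3*9 = 6 + 27 = 33)
Z(M) = 33*sqrt(M)
-334*8*(-5*Z(E))*(-7) - 277 = -334*8*(-165*sqrt(-2))*(-7) - 277 = -334*8*(-165*I*sqrt(2))*(-7) - 277 = -334*(-1320*I*sqrt(2))*(-7) - 277 = -3086160*I*sqrt(2) - 277 = -277 - 3086160*I*sqrt(2)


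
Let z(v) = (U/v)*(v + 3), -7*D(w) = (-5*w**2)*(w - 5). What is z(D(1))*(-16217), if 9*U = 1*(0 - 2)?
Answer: -16217/90 ≈ -180.19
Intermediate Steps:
U = -2/9 (U = (1*(0 - 2))/9 = (1*(-2))/9 = (1/9)*(-2) = -2/9 ≈ -0.22222)
D(w) = 5*w**2*(-5 + w)/7 (D(w) = -(-5*w**2)*(w - 5)/7 = -(-5*w**2)*(-5 + w)/7 = -(-5)*w**2*(-5 + w)/7 = 5*w**2*(-5 + w)/7)
z(v) = -2*(3 + v)/(9*v) (z(v) = (-2/(9*v))*(v + 3) = (-2/(9*v))*(3 + v) = -2*(3 + v)/(9*v))
z(D(1))*(-16217) = (2*(-3 - 5*1**2*(-5 + 1)/7)/(9*(((5/7)*1**2*(-5 + 1)))))*(-16217) = (2*(-3 - 5*(-4)/7)/(9*(((5/7)*1*(-4)))))*(-16217) = (2*(-3 - 1*(-20/7))/(9*(-20/7)))*(-16217) = ((2/9)*(-7/20)*(-3 + 20/7))*(-16217) = ((2/9)*(-7/20)*(-1/7))*(-16217) = (1/90)*(-16217) = -16217/90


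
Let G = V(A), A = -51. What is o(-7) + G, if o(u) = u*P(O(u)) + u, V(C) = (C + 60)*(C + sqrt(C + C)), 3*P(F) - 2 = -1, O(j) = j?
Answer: -1405/3 + 9*I*sqrt(102) ≈ -468.33 + 90.896*I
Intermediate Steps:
P(F) = 1/3 (P(F) = 2/3 + (1/3)*(-1) = 2/3 - 1/3 = 1/3)
V(C) = (60 + C)*(C + sqrt(2)*sqrt(C)) (V(C) = (60 + C)*(C + sqrt(2*C)) = (60 + C)*(C + sqrt(2)*sqrt(C)))
G = -459 + 9*I*sqrt(102) (G = (-51)**2 + 60*(-51) + sqrt(2)*(-51)**(3/2) + 60*sqrt(2)*sqrt(-51) = 2601 - 3060 + sqrt(2)*(-51*I*sqrt(51)) + 60*sqrt(2)*(I*sqrt(51)) = 2601 - 3060 - 51*I*sqrt(102) + 60*I*sqrt(102) = -459 + 9*I*sqrt(102) ≈ -459.0 + 90.896*I)
o(u) = 4*u/3 (o(u) = u*(1/3) + u = u/3 + u = 4*u/3)
o(-7) + G = (4/3)*(-7) + (-459 + 9*I*sqrt(102)) = -28/3 + (-459 + 9*I*sqrt(102)) = -1405/3 + 9*I*sqrt(102)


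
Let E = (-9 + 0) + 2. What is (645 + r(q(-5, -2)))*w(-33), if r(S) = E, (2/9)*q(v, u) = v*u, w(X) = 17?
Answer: 10846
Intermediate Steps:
q(v, u) = 9*u*v/2 (q(v, u) = 9*(v*u)/2 = 9*(u*v)/2 = 9*u*v/2)
E = -7 (E = -9 + 2 = -7)
r(S) = -7
(645 + r(q(-5, -2)))*w(-33) = (645 - 7)*17 = 638*17 = 10846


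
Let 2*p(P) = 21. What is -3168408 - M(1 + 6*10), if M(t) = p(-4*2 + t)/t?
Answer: -386545797/122 ≈ -3.1684e+6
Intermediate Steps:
p(P) = 21/2 (p(P) = (1/2)*21 = 21/2)
M(t) = 21/(2*t)
-3168408 - M(1 + 6*10) = -3168408 - 21/(2*(1 + 6*10)) = -3168408 - 21/(2*(1 + 60)) = -3168408 - 21/(2*61) = -3168408 - 1*21/122 = -3168408 - 21/122 = -386545797/122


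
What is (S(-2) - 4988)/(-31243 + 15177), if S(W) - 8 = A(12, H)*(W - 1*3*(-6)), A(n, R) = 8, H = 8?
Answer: 2426/8033 ≈ 0.30200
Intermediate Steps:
S(W) = 152 + 8*W (S(W) = 8 + 8*(W - 1*3*(-6)) = 8 + 8*(W - 3*(-6)) = 8 + 8*(W + 18) = 8 + 8*(18 + W) = 8 + (144 + 8*W) = 152 + 8*W)
(S(-2) - 4988)/(-31243 + 15177) = ((152 + 8*(-2)) - 4988)/(-31243 + 15177) = ((152 - 16) - 4988)/(-16066) = (136 - 4988)*(-1/16066) = -4852*(-1/16066) = 2426/8033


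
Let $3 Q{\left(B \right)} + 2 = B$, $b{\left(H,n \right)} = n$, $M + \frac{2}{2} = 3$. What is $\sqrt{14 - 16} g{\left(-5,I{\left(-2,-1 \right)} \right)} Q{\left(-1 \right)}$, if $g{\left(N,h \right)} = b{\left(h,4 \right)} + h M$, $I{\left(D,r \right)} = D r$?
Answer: $- 8 i \sqrt{2} \approx - 11.314 i$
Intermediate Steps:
$M = 2$ ($M = -1 + 3 = 2$)
$Q{\left(B \right)} = - \frac{2}{3} + \frac{B}{3}$
$g{\left(N,h \right)} = 4 + 2 h$ ($g{\left(N,h \right)} = 4 + h 2 = 4 + 2 h$)
$\sqrt{14 - 16} g{\left(-5,I{\left(-2,-1 \right)} \right)} Q{\left(-1 \right)} = \sqrt{14 - 16} \left(4 + 2 \left(\left(-2\right) \left(-1\right)\right)\right) \left(- \frac{2}{3} + \frac{1}{3} \left(-1\right)\right) = \sqrt{-2} \left(4 + 2 \cdot 2\right) \left(- \frac{2}{3} - \frac{1}{3}\right) = i \sqrt{2} \left(4 + 4\right) \left(-1\right) = i \sqrt{2} \cdot 8 \left(-1\right) = 8 i \sqrt{2} \left(-1\right) = - 8 i \sqrt{2}$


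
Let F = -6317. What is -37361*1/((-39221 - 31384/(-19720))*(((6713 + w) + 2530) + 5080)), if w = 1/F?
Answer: 116352652441/1749414907210876 ≈ 6.6509e-5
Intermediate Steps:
w = -1/6317 (w = 1/(-6317) = -1/6317 ≈ -0.00015830)
-37361*1/((-39221 - 31384/(-19720))*(((6713 + w) + 2530) + 5080)) = -37361*1/((-39221 - 31384/(-19720))*(((6713 - 1/6317) + 2530) + 5080)) = -37361*1/((-39221 - 31384*(-1/19720))*((42406020/6317 + 2530) + 5080)) = -37361*1/((-39221 + 3923/2465)*(58388030/6317 + 5080)) = -37361/((-96675842/2465*90478390/6317)) = -37361/(-1749414907210876/3114281) = -37361*(-3114281/1749414907210876) = 116352652441/1749414907210876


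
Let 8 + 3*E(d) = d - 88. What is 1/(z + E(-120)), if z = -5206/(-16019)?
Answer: -16019/1148162 ≈ -0.013952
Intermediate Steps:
E(d) = -32 + d/3 (E(d) = -8/3 + (d - 88)/3 = -8/3 + (-88 + d)/3 = -8/3 + (-88/3 + d/3) = -32 + d/3)
z = 5206/16019 (z = -5206*(-1/16019) = 5206/16019 ≈ 0.32499)
1/(z + E(-120)) = 1/(5206/16019 + (-32 + (1/3)*(-120))) = 1/(5206/16019 + (-32 - 40)) = 1/(5206/16019 - 72) = 1/(-1148162/16019) = -16019/1148162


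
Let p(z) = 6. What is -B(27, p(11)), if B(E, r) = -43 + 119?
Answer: -76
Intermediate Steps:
B(E, r) = 76
-B(27, p(11)) = -1*76 = -76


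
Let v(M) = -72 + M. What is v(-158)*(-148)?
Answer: 34040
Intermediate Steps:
v(-158)*(-148) = (-72 - 158)*(-148) = -230*(-148) = 34040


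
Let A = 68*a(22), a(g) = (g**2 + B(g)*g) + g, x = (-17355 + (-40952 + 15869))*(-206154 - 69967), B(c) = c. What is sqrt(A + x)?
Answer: sqrt(11718090318) ≈ 1.0825e+5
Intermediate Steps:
x = 11718022998 (x = (-17355 - 25083)*(-276121) = -42438*(-276121) = 11718022998)
a(g) = g + 2*g**2 (a(g) = (g**2 + g*g) + g = (g**2 + g**2) + g = 2*g**2 + g = g + 2*g**2)
A = 67320 (A = 68*(22*(1 + 2*22)) = 68*(22*(1 + 44)) = 68*(22*45) = 68*990 = 67320)
sqrt(A + x) = sqrt(67320 + 11718022998) = sqrt(11718090318)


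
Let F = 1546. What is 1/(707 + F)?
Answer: 1/2253 ≈ 0.00044385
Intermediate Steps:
1/(707 + F) = 1/(707 + 1546) = 1/2253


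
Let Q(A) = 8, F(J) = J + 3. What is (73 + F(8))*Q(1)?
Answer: 672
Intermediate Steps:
F(J) = 3 + J
(73 + F(8))*Q(1) = (73 + (3 + 8))*8 = (73 + 11)*8 = 84*8 = 672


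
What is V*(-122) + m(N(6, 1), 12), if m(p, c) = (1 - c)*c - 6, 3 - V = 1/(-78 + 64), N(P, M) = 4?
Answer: -3589/7 ≈ -512.71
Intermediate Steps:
V = 43/14 (V = 3 - 1/(-78 + 64) = 3 - 1/(-14) = 3 - 1*(-1/14) = 3 + 1/14 = 43/14 ≈ 3.0714)
m(p, c) = -6 + c*(1 - c) (m(p, c) = c*(1 - c) - 6 = -6 + c*(1 - c))
V*(-122) + m(N(6, 1), 12) = (43/14)*(-122) + (-6 + 12 - 1*12²) = -2623/7 + (-6 + 12 - 1*144) = -2623/7 + (-6 + 12 - 144) = -2623/7 - 138 = -3589/7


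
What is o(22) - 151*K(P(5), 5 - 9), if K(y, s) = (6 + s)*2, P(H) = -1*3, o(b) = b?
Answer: -582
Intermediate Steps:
P(H) = -3
K(y, s) = 12 + 2*s
o(22) - 151*K(P(5), 5 - 9) = 22 - 151*(12 + 2*(5 - 9)) = 22 - 151*(12 + 2*(-4)) = 22 - 151*(12 - 8) = 22 - 151*4 = 22 - 604 = -582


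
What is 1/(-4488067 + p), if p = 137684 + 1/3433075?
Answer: -3433075/14935191117724 ≈ -2.2986e-7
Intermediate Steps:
p = 472679498301/3433075 (p = 137684 + 1/3433075 = 472679498301/3433075 ≈ 1.3768e+5)
1/(-4488067 + p) = 1/(-4488067 + 472679498301/3433075) = 1/(-14935191117724/3433075) = -3433075/14935191117724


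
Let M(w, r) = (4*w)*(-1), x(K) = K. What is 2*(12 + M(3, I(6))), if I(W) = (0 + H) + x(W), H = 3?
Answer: 0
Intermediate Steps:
I(W) = 3 + W (I(W) = (0 + 3) + W = 3 + W)
M(w, r) = -4*w
2*(12 + M(3, I(6))) = 2*(12 - 4*3) = 2*(12 - 12) = 2*0 = 0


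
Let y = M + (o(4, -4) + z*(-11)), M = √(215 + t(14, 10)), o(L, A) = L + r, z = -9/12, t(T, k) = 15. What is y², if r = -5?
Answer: 4521/16 + 29*√230/2 ≈ 502.47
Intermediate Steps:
z = -¾ (z = -9*1/12 = -¾ ≈ -0.75000)
o(L, A) = -5 + L (o(L, A) = L - 5 = -5 + L)
M = √230 (M = √(215 + 15) = √230 ≈ 15.166)
y = 29/4 + √230 (y = √230 + ((-5 + 4) - ¾*(-11)) = √230 + (-1 + 33/4) = √230 + 29/4 = 29/4 + √230 ≈ 22.416)
y² = (29/4 + √230)²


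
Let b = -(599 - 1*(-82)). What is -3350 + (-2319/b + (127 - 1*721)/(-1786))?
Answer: -678324142/202711 ≈ -3346.3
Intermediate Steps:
b = -681 (b = -(599 + 82) = -1*681 = -681)
-3350 + (-2319/b + (127 - 1*721)/(-1786)) = -3350 + (-2319/(-681) + (127 - 1*721)/(-1786)) = -3350 + (-2319*(-1/681) + (127 - 721)*(-1/1786)) = -3350 + (773/227 - 594*(-1/1786)) = -3350 + (773/227 + 297/893) = -3350 + 757708/202711 = -678324142/202711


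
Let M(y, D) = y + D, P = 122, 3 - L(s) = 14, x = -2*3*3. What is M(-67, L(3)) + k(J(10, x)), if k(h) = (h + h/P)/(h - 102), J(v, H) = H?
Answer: -189951/2440 ≈ -77.849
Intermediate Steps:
x = -18 (x = -6*3 = -18)
L(s) = -11 (L(s) = 3 - 1*14 = 3 - 14 = -11)
M(y, D) = D + y
k(h) = 123*h/(122*(-102 + h)) (k(h) = (h + h/122)/(h - 102) = (h + h*(1/122))/(-102 + h) = (h + h/122)/(-102 + h) = (123*h/122)/(-102 + h) = 123*h/(122*(-102 + h)))
M(-67, L(3)) + k(J(10, x)) = (-11 - 67) + (123/122)*(-18)/(-102 - 18) = -78 + (123/122)*(-18)/(-120) = -78 + (123/122)*(-18)*(-1/120) = -78 + 369/2440 = -189951/2440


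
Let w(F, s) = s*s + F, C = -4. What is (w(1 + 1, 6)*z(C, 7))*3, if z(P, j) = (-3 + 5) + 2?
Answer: 456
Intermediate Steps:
z(P, j) = 4 (z(P, j) = 2 + 2 = 4)
w(F, s) = F + s² (w(F, s) = s² + F = F + s²)
(w(1 + 1, 6)*z(C, 7))*3 = (((1 + 1) + 6²)*4)*3 = ((2 + 36)*4)*3 = (38*4)*3 = 152*3 = 456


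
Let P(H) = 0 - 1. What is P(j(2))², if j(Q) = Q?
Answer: 1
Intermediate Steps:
P(H) = -1
P(j(2))² = (-1)² = 1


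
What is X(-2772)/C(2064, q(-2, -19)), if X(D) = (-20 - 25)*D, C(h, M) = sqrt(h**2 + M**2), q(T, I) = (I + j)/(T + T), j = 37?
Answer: 16632*sqrt(1893385)/378677 ≈ 60.436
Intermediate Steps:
q(T, I) = (37 + I)/(2*T) (q(T, I) = (I + 37)/(T + T) = (37 + I)/((2*T)) = (37 + I)*(1/(2*T)) = (37 + I)/(2*T))
C(h, M) = sqrt(M**2 + h**2)
X(D) = -45*D
X(-2772)/C(2064, q(-2, -19)) = (-45*(-2772))/(sqrt(((1/2)*(37 - 19)/(-2))**2 + 2064**2)) = 124740/(sqrt(((1/2)*(-1/2)*18)**2 + 4260096)) = 124740/(sqrt((-9/2)**2 + 4260096)) = 124740/(sqrt(81/4 + 4260096)) = 124740/(sqrt(17040465/4)) = 124740/((3*sqrt(1893385)/2)) = 124740*(2*sqrt(1893385)/5680155) = 16632*sqrt(1893385)/378677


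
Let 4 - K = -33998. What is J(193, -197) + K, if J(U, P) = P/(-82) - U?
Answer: 2772535/82 ≈ 33811.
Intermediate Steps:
K = 34002 (K = 4 - 1*(-33998) = 4 + 33998 = 34002)
J(U, P) = -U - P/82 (J(U, P) = P*(-1/82) - U = -P/82 - U = -U - P/82)
J(193, -197) + K = (-1*193 - 1/82*(-197)) + 34002 = (-193 + 197/82) + 34002 = -15629/82 + 34002 = 2772535/82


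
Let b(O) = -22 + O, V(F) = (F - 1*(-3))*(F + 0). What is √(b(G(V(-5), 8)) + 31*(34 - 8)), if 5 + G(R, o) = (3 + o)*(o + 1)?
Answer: √878 ≈ 29.631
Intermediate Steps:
V(F) = F*(3 + F) (V(F) = (F + 3)*F = (3 + F)*F = F*(3 + F))
G(R, o) = -5 + (1 + o)*(3 + o) (G(R, o) = -5 + (3 + o)*(o + 1) = -5 + (3 + o)*(1 + o) = -5 + (1 + o)*(3 + o))
√(b(G(V(-5), 8)) + 31*(34 - 8)) = √((-22 + (-2 + 8² + 4*8)) + 31*(34 - 8)) = √((-22 + (-2 + 64 + 32)) + 31*26) = √((-22 + 94) + 806) = √(72 + 806) = √878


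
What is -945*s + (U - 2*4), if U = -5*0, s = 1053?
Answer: -995093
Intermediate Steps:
U = 0
-945*s + (U - 2*4) = -945*1053 + (0 - 2*4) = -995085 + (0 - 8) = -995085 - 8 = -995093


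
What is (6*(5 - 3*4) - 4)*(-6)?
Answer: 276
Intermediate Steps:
(6*(5 - 3*4) - 4)*(-6) = (6*(5 - 12) - 4)*(-6) = (6*(-7) - 4)*(-6) = (-42 - 4)*(-6) = -46*(-6) = 276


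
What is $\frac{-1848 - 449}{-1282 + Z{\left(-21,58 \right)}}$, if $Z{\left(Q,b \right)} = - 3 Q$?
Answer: $\frac{2297}{1219} \approx 1.8843$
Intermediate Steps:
$\frac{-1848 - 449}{-1282 + Z{\left(-21,58 \right)}} = \frac{-1848 - 449}{-1282 - -63} = - \frac{2297}{-1282 + 63} = - \frac{2297}{-1219} = \left(-2297\right) \left(- \frac{1}{1219}\right) = \frac{2297}{1219}$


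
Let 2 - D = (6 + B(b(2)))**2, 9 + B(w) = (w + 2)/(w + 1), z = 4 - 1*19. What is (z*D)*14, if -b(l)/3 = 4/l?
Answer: 2982/5 ≈ 596.40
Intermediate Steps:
b(l) = -12/l
z = -15 (z = 4 - 19 = -15)
B(w) = -9 + (2 + w)/(1 + w) (B(w) = -9 + (w + 2)/(w + 1) = -9 + (2 + w)/(1 + w))
D = -71/25 (D = 2 - (6 + (-7 - (-96)/2)/(1 - 12/2))**2 = 2 - (6 + (-7 - (-96)/2)/(1 - 12*1/2))**2 = 2 - (6 + (-7 - 8*(-6))/(1 - 6))**2 = 2 - (6 + (-7 + 48)/(-5))**2 = 2 - (6 - 1/5*41)**2 = 2 - (6 - 41/5)**2 = 2 - (-11/5)**2 = 2 - 1*121/25 = 2 - 121/25 = -71/25 ≈ -2.8400)
(z*D)*14 = -15*(-71/25)*14 = (213/5)*14 = 2982/5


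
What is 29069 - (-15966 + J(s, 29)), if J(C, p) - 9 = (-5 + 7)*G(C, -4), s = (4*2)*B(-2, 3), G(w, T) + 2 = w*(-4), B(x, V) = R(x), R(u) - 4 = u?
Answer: 45158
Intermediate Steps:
R(u) = 4 + u
B(x, V) = 4 + x
G(w, T) = -2 - 4*w (G(w, T) = -2 + w*(-4) = -2 - 4*w)
s = 16 (s = (4*2)*(4 - 2) = 8*2 = 16)
J(C, p) = 5 - 8*C (J(C, p) = 9 + (-5 + 7)*(-2 - 4*C) = 9 + 2*(-2 - 4*C) = 9 + (-4 - 8*C) = 5 - 8*C)
29069 - (-15966 + J(s, 29)) = 29069 - (-15966 + (5 - 8*16)) = 29069 - (-15966 + (5 - 128)) = 29069 - (-15966 - 123) = 29069 - 1*(-16089) = 29069 + 16089 = 45158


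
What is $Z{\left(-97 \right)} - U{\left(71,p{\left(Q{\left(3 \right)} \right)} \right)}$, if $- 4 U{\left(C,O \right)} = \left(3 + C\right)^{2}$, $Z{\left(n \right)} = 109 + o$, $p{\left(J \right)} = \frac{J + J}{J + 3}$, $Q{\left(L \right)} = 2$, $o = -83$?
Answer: $1395$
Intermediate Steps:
$p{\left(J \right)} = \frac{2 J}{3 + J}$
$Z{\left(n \right)} = 26$ ($Z{\left(n \right)} = 109 - 83 = 26$)
$U{\left(C,O \right)} = - \frac{\left(3 + C\right)^{2}}{4}$
$Z{\left(-97 \right)} - U{\left(71,p{\left(Q{\left(3 \right)} \right)} \right)} = 26 - - \frac{\left(3 + 71\right)^{2}}{4} = 26 - - \frac{74^{2}}{4} = 26 - \left(- \frac{1}{4}\right) 5476 = 26 - -1369 = 26 + 1369 = 1395$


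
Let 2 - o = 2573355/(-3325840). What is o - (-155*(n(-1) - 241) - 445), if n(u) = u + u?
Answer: -24755707953/665168 ≈ -37217.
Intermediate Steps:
n(u) = 2*u
o = 1845007/665168 (o = 2 - 2573355/(-3325840) = 2 - 2573355*(-1)/3325840 = 2 - 1*(-514671/665168) = 2 + 514671/665168 = 1845007/665168 ≈ 2.7737)
o - (-155*(n(-1) - 241) - 445) = 1845007/665168 - (-155*(2*(-1) - 241) - 445) = 1845007/665168 - (-155*(-2 - 241) - 445) = 1845007/665168 - (-155*(-243) - 445) = 1845007/665168 - (37665 - 445) = 1845007/665168 - 1*37220 = 1845007/665168 - 37220 = -24755707953/665168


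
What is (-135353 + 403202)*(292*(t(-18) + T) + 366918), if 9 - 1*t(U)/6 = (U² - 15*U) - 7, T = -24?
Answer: -174837363354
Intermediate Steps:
t(U) = 96 - 6*U² + 90*U (t(U) = 54 - 6*((U² - 15*U) - 7) = 54 - 6*(-7 + U² - 15*U) = 54 + (42 - 6*U² + 90*U) = 96 - 6*U² + 90*U)
(-135353 + 403202)*(292*(t(-18) + T) + 366918) = (-135353 + 403202)*(292*((96 - 6*(-18)² + 90*(-18)) - 24) + 366918) = 267849*(292*((96 - 6*324 - 1620) - 24) + 366918) = 267849*(292*((96 - 1944 - 1620) - 24) + 366918) = 267849*(292*(-3468 - 24) + 366918) = 267849*(292*(-3492) + 366918) = 267849*(-1019664 + 366918) = 267849*(-652746) = -174837363354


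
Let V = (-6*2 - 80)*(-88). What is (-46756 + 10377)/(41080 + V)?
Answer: -36379/49176 ≈ -0.73977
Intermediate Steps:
V = 8096 (V = (-12 - 80)*(-88) = -92*(-88) = 8096)
(-46756 + 10377)/(41080 + V) = (-46756 + 10377)/(41080 + 8096) = -36379/49176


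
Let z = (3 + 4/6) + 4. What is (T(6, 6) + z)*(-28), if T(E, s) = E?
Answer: -1148/3 ≈ -382.67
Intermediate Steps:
z = 23/3 (z = (3 + 4*(⅙)) + 4 = (3 + ⅔) + 4 = 11/3 + 4 = 23/3 ≈ 7.6667)
(T(6, 6) + z)*(-28) = (6 + 23/3)*(-28) = (41/3)*(-28) = -1148/3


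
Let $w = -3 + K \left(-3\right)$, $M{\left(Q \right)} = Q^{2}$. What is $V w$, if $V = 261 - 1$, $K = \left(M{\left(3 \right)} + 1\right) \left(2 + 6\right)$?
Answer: $-63180$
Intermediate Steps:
$K = 80$ ($K = \left(3^{2} + 1\right) \left(2 + 6\right) = \left(9 + 1\right) 8 = 10 \cdot 8 = 80$)
$w = -243$ ($w = -3 + 80 \left(-3\right) = -3 - 240 = -243$)
$V = 260$ ($V = 261 - 1 = 260$)
$V w = 260 \left(-243\right) = -63180$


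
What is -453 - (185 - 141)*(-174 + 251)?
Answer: -3841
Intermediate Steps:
-453 - (185 - 141)*(-174 + 251) = -453 - 44*77 = -453 - 1*3388 = -453 - 3388 = -3841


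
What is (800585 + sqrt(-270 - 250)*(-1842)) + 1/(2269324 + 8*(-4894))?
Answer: 1785442250621/2230172 - 3684*I*sqrt(130) ≈ 8.0059e+5 - 42004.0*I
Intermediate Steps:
(800585 + sqrt(-270 - 250)*(-1842)) + 1/(2269324 + 8*(-4894)) = (800585 + sqrt(-520)*(-1842)) + 1/(2269324 - 39152) = (800585 + (2*I*sqrt(130))*(-1842)) + 1/2230172 = (800585 - 3684*I*sqrt(130)) + 1/2230172 = 1785442250621/2230172 - 3684*I*sqrt(130)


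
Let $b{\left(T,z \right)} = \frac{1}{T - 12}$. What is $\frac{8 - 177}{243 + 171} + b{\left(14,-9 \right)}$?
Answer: $\frac{19}{207} \approx 0.091787$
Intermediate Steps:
$b{\left(T,z \right)} = \frac{1}{-12 + T}$
$\frac{8 - 177}{243 + 171} + b{\left(14,-9 \right)} = \frac{8 - 177}{243 + 171} + \frac{1}{-12 + 14} = - \frac{169}{414} + \frac{1}{2} = \frac{19}{207}$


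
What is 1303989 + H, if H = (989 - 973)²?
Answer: 1304245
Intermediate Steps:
H = 256 (H = 16² = 256)
1303989 + H = 1303989 + 256 = 1304245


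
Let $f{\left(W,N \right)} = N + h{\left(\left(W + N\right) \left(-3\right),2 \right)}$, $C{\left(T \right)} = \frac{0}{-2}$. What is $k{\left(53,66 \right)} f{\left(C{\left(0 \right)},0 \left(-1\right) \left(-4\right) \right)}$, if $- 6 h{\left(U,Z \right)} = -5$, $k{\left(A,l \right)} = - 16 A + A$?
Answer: $- \frac{1325}{2} \approx -662.5$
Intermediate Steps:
$k{\left(A,l \right)} = - 15 A$
$h{\left(U,Z \right)} = \frac{5}{6}$ ($h{\left(U,Z \right)} = \left(- \frac{1}{6}\right) \left(-5\right) = \frac{5}{6}$)
$C{\left(T \right)} = 0$ ($C{\left(T \right)} = 0 \left(- \frac{1}{2}\right) = 0$)
$f{\left(W,N \right)} = \frac{5}{6} + N$ ($f{\left(W,N \right)} = N + \frac{5}{6} = \frac{5}{6} + N$)
$k{\left(53,66 \right)} f{\left(C{\left(0 \right)},0 \left(-1\right) \left(-4\right) \right)} = \left(-15\right) 53 \left(\frac{5}{6} + 0 \left(-1\right) \left(-4\right)\right) = - 795 \left(\frac{5}{6} + 0 \left(-4\right)\right) = - 795 \left(\frac{5}{6} + 0\right) = \left(-795\right) \frac{5}{6} = - \frac{1325}{2}$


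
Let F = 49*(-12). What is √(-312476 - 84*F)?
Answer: 2*I*√65771 ≈ 512.92*I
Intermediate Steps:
F = -588
√(-312476 - 84*F) = √(-312476 - 84*(-588)) = √(-312476 + 49392) = √(-263084) = 2*I*√65771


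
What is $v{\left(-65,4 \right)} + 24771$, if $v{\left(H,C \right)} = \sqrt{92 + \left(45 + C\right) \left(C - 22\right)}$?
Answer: $24771 + i \sqrt{790} \approx 24771.0 + 28.107 i$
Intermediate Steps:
$v{\left(H,C \right)} = \sqrt{92 + \left(-22 + C\right) \left(45 + C\right)}$ ($v{\left(H,C \right)} = \sqrt{92 + \left(45 + C\right) \left(-22 + C\right)} = \sqrt{92 + \left(-22 + C\right) \left(45 + C\right)}$)
$v{\left(-65,4 \right)} + 24771 = \sqrt{-898 + 4^{2} + 23 \cdot 4} + 24771 = \sqrt{-898 + 16 + 92} + 24771 = \sqrt{-790} + 24771 = i \sqrt{790} + 24771 = 24771 + i \sqrt{790}$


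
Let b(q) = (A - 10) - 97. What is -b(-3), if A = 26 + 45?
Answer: 36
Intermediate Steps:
A = 71
b(q) = -36 (b(q) = (71 - 10) - 97 = 61 - 97 = -36)
-b(-3) = -1*(-36) = 36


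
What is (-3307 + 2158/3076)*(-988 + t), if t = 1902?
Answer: -2323884759/769 ≈ -3.0220e+6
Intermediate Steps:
(-3307 + 2158/3076)*(-988 + t) = (-3307 + 2158/3076)*(-988 + 1902) = (-3307 + 2158*(1/3076))*914 = (-3307 + 1079/1538)*914 = -5085087/1538*914 = -2323884759/769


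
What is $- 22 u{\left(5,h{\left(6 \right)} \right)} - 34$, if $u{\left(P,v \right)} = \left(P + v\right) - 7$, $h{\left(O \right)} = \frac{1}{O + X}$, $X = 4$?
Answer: $\frac{39}{5} \approx 7.8$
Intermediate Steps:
$h{\left(O \right)} = \frac{1}{4 + O}$ ($h{\left(O \right)} = \frac{1}{O + 4} = \frac{1}{4 + O}$)
$u{\left(P,v \right)} = -7 + P + v$
$- 22 u{\left(5,h{\left(6 \right)} \right)} - 34 = - 22 \left(-7 + 5 + \frac{1}{4 + 6}\right) - 34 = - 22 \left(-7 + 5 + \frac{1}{10}\right) - 34 = \left(-22\right) \left(- \frac{19}{10}\right) - 34 = \frac{209}{5} - 34 = \frac{39}{5}$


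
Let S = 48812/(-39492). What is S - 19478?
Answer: -192318497/9873 ≈ -19479.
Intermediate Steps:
S = -12203/9873 (S = 48812*(-1/39492) = -12203/9873 ≈ -1.2360)
S - 19478 = -12203/9873 - 19478 = -192318497/9873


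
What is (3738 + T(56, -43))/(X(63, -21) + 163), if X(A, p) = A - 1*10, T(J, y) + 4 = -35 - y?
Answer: 1871/108 ≈ 17.324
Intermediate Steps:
T(J, y) = -39 - y (T(J, y) = -4 + (-35 - y) = -39 - y)
X(A, p) = -10 + A (X(A, p) = A - 10 = -10 + A)
(3738 + T(56, -43))/(X(63, -21) + 163) = (3738 + (-39 - 1*(-43)))/((-10 + 63) + 163) = (3738 + (-39 + 43))/(53 + 163) = (3738 + 4)/216 = 3742*(1/216) = 1871/108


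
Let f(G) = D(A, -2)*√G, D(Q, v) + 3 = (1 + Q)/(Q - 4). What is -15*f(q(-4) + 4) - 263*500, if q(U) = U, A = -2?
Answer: -131500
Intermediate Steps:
D(Q, v) = -3 + (1 + Q)/(-4 + Q) (D(Q, v) = -3 + (1 + Q)/(Q - 4) = -3 + (1 + Q)/(-4 + Q))
f(G) = -17*√G/6 (f(G) = ((13 - 2*(-2))/(-4 - 2))*√G = ((13 + 4)/(-6))*√G = (-⅙*17)*√G = -17*√G/6)
-15*f(q(-4) + 4) - 263*500 = -(-85)*√(-4 + 4)/2 - 263*500 = -(-85)*√0/2 - 131500 = -(-85)*0/2 - 131500 = -15*0 - 131500 = 0 - 131500 = -131500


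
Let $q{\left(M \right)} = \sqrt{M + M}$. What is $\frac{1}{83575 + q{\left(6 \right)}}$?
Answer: $\frac{83575}{6984780613} - \frac{2 \sqrt{3}}{6984780613} \approx 1.1965 \cdot 10^{-5}$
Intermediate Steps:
$q{\left(M \right)} = \sqrt{2} \sqrt{M}$ ($q{\left(M \right)} = \sqrt{2 M} = \sqrt{2} \sqrt{M}$)
$\frac{1}{83575 + q{\left(6 \right)}} = \frac{1}{83575 + \sqrt{2} \sqrt{6}} = \frac{1}{83575 + 2 \sqrt{3}}$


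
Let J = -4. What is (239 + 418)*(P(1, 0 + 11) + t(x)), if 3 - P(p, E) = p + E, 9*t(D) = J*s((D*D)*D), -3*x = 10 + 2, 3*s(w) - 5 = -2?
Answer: -6205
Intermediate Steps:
s(w) = 1 (s(w) = 5/3 + (⅓)*(-2) = 5/3 - ⅔ = 1)
x = -4 (x = -(10 + 2)/3 = -⅓*12 = -4)
t(D) = -4/9 (t(D) = (-4*1)/9 = (⅑)*(-4) = -4/9)
P(p, E) = 3 - E - p (P(p, E) = 3 - (p + E) = 3 - (E + p) = 3 + (-E - p) = 3 - E - p)
(239 + 418)*(P(1, 0 + 11) + t(x)) = (239 + 418)*((3 - (0 + 11) - 1*1) - 4/9) = 657*((3 - 1*11 - 1) - 4/9) = 657*((3 - 11 - 1) - 4/9) = 657*(-9 - 4/9) = 657*(-85/9) = -6205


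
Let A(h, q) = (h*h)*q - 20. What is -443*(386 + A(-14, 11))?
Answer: -1117246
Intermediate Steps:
A(h, q) = -20 + q*h² (A(h, q) = h²*q - 20 = q*h² - 20 = -20 + q*h²)
-443*(386 + A(-14, 11)) = -443*(386 + (-20 + 11*(-14)²)) = -443*(386 + (-20 + 11*196)) = -443*(386 + (-20 + 2156)) = -443*(386 + 2136) = -443*2522 = -1117246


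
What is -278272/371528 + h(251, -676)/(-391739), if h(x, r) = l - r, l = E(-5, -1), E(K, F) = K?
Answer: -13657411287/18192750899 ≈ -0.75071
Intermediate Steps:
l = -5
h(x, r) = -5 - r
-278272/371528 + h(251, -676)/(-391739) = -278272/371528 + (-5 - 1*(-676))/(-391739) = -278272*1/371528 + (-5 + 676)*(-1/391739) = -34784/46441 + 671*(-1/391739) = -34784/46441 - 671/391739 = -13657411287/18192750899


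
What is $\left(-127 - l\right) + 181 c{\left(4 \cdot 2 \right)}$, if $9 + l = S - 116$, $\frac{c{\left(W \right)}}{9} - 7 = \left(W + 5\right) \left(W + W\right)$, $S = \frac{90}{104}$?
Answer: $\frac{18212071}{52} \approx 3.5023 \cdot 10^{5}$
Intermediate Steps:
$S = \frac{45}{52}$ ($S = 90 \cdot \frac{1}{104} = \frac{45}{52} \approx 0.86539$)
$c{\left(W \right)} = 63 + 18 W \left(5 + W\right)$ ($c{\left(W \right)} = 63 + 9 \left(W + 5\right) \left(W + W\right) = 63 + 9 \left(5 + W\right) 2 W = 63 + 9 \cdot 2 W \left(5 + W\right) = 63 + 18 W \left(5 + W\right)$)
$l = - \frac{6455}{52}$ ($l = -9 + \left(\frac{45}{52} - 116\right) = -9 - \frac{5987}{52} = - \frac{6455}{52} \approx -124.13$)
$\left(-127 - l\right) + 181 c{\left(4 \cdot 2 \right)} = \left(-127 - - \frac{6455}{52}\right) + 181 \left(63 + 18 \left(4 \cdot 2\right)^{2} + 90 \cdot 4 \cdot 2\right) = \left(-127 + \frac{6455}{52}\right) + 181 \left(63 + 18 \cdot 8^{2} + 90 \cdot 8\right) = - \frac{149}{52} + 181 \left(63 + 18 \cdot 64 + 720\right) = - \frac{149}{52} + 181 \left(63 + 1152 + 720\right) = - \frac{149}{52} + 181 \cdot 1935 = - \frac{149}{52} + 350235 = \frac{18212071}{52}$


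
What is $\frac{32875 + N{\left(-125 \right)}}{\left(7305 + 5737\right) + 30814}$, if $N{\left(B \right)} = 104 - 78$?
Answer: $\frac{32901}{43856} \approx 0.75021$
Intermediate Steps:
$N{\left(B \right)} = 26$
$\frac{32875 + N{\left(-125 \right)}}{\left(7305 + 5737\right) + 30814} = \frac{32875 + 26}{\left(7305 + 5737\right) + 30814} = \frac{32901}{13042 + 30814} = \frac{32901}{43856}$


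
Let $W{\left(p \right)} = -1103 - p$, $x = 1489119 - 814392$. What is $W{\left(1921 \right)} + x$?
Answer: $671703$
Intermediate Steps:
$x = 674727$
$W{\left(1921 \right)} + x = \left(-1103 - 1921\right) + 674727 = -3024 + 674727 = 671703$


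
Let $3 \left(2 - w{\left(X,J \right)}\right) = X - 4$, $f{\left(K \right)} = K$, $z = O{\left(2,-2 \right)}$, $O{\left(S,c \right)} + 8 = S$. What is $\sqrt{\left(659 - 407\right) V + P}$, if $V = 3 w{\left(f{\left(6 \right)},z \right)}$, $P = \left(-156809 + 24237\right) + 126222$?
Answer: $i \sqrt{5342} \approx 73.089 i$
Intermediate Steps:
$O{\left(S,c \right)} = -8 + S$
$P = -6350$ ($P = -132572 + 126222 = -6350$)
$z = -6$ ($z = -8 + 2 = -6$)
$w{\left(X,J \right)} = \frac{10}{3} - \frac{X}{3}$ ($w{\left(X,J \right)} = 2 - \frac{X - 4}{3} = 2 - \frac{-4 + X}{3} = 2 - \left(- \frac{4}{3} + \frac{X}{3}\right) = \frac{10}{3} - \frac{X}{3}$)
$V = 4$ ($V = 3 \left(\frac{10}{3} - 2\right) = 3 \cdot \frac{4}{3} = 4$)
$\sqrt{\left(659 - 407\right) V + P} = \sqrt{\left(659 - 407\right) 4 - 6350} = \sqrt{252 \cdot 4 - 6350} = \sqrt{1008 - 6350} = \sqrt{-5342} = i \sqrt{5342}$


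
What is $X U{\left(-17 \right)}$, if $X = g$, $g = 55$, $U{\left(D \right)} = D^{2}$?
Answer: $15895$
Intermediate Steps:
$X = 55$
$X U{\left(-17 \right)} = 55 \left(-17\right)^{2} = 55 \cdot 289 = 15895$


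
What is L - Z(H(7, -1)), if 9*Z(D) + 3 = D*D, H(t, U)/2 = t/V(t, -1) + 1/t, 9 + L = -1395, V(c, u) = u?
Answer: -209411/147 ≈ -1424.6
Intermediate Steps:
L = -1404 (L = -9 - 1395 = -1404)
H(t, U) = -2*t + 2/t (H(t, U) = 2*(t/(-1) + 1/t) = 2*(t*(-1) + 1/t) = 2*(-t + 1/t) = 2*(1/t - t) = -2*t + 2/t)
Z(D) = -⅓ + D²/9 (Z(D) = -⅓ + (D*D)/9 = -⅓ + D²/9)
L - Z(H(7, -1)) = -1404 - (-⅓ + (-2*7 + 2/7)²/9) = -1404 - (-⅓ + (-14 + 2*(⅐))²/9) = -1404 - (-⅓ + (-14 + 2/7)²/9) = -1404 - (-⅓ + (-96/7)²/9) = -1404 - (-⅓ + (⅑)*(9216/49)) = -1404 - (-⅓ + 1024/49) = -1404 - 1*3023/147 = -1404 - 3023/147 = -209411/147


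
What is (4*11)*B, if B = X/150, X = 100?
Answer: 88/3 ≈ 29.333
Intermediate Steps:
B = ⅔ (B = 100/150 = 100*(1/150) = ⅔ ≈ 0.66667)
(4*11)*B = (4*11)*(⅔) = 44*(⅔) = 88/3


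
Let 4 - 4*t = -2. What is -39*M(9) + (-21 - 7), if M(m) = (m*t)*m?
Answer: -9533/2 ≈ -4766.5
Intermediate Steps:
t = 3/2 (t = 1 - ¼*(-2) = 1 + ½ = 3/2 ≈ 1.5000)
M(m) = 3*m²/2 (M(m) = (m*(3/2))*m = (3*m/2)*m = 3*m²/2)
-39*M(9) + (-21 - 7) = -117*9²/2 + (-21 - 7) = -117*81/2 - 28 = -39*243/2 - 28 = -9477/2 - 28 = -9533/2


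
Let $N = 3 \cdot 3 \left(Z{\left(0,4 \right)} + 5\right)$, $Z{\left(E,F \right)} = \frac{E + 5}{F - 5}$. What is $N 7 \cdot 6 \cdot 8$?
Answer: $0$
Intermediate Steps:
$Z{\left(E,F \right)} = \frac{5 + E}{-5 + F}$
$N = 0$ ($N = 3 \cdot 3 \left(\frac{5 + 0}{-5 + 4} + 5\right) = 9 \left(\frac{1}{-1} \cdot 5 + 5\right) = 9 \left(\left(-1\right) 5 + 5\right) = 9 \left(-5 + 5\right) = 9 \cdot 0 = 0$)
$N 7 \cdot 6 \cdot 8 = 0 \cdot 7 \cdot 6 \cdot 8 = 0 \cdot 48 = 0$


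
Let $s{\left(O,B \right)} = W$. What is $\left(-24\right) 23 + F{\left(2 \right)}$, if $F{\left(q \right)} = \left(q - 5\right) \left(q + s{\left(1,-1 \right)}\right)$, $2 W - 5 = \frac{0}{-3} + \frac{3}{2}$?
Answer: $- \frac{2271}{4} \approx -567.75$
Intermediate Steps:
$W = \frac{13}{4}$ ($W = \frac{5}{2} + \frac{\frac{0}{-3} + \frac{3}{2}}{2} = \frac{5}{2} + \frac{0 \left(- \frac{1}{3}\right) + 3 \cdot \frac{1}{2}}{2} = \frac{5}{2} + \frac{0 + \frac{3}{2}}{2} = \frac{5}{2} + \frac{1}{2} \cdot \frac{3}{2} = \frac{5}{2} + \frac{3}{4} = \frac{13}{4} \approx 3.25$)
$s{\left(O,B \right)} = \frac{13}{4}$
$F{\left(q \right)} = \left(-5 + q\right) \left(\frac{13}{4} + q\right)$ ($F{\left(q \right)} = \left(q - 5\right) \left(q + \frac{13}{4}\right) = \left(-5 + q\right) \left(\frac{13}{4} + q\right)$)
$\left(-24\right) 23 + F{\left(2 \right)} = \left(-24\right) 23 - \left(\frac{79}{4} - 4\right) = -552 - \frac{63}{4} = - \frac{2271}{4}$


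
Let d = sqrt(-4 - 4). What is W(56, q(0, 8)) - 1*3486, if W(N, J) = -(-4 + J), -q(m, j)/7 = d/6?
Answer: -3482 + 7*I*sqrt(2)/3 ≈ -3482.0 + 3.2998*I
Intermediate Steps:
d = 2*I*sqrt(2) (d = sqrt(-8) = 2*I*sqrt(2) ≈ 2.8284*I)
q(m, j) = -7*I*sqrt(2)/3 (q(m, j) = -7*2*I*sqrt(2)/6 = -7*I*sqrt(2)/3)
W(N, J) = 4 - J
W(56, q(0, 8)) - 1*3486 = (4 - (-7)*I*sqrt(2)/3) - 1*3486 = (4 + 7*I*sqrt(2)/3) - 3486 = -3482 + 7*I*sqrt(2)/3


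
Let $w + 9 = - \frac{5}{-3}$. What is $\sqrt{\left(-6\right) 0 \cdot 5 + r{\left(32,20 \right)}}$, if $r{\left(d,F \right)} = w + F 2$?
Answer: $\frac{7 \sqrt{6}}{3} \approx 5.7155$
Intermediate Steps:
$w = - \frac{22}{3}$ ($w = -9 - \frac{5}{-3} = -9 - - \frac{5}{3} = -9 + \frac{5}{3} = - \frac{22}{3} \approx -7.3333$)
$r{\left(d,F \right)} = - \frac{22}{3} + 2 F$ ($r{\left(d,F \right)} = - \frac{22}{3} + F 2 = - \frac{22}{3} + 2 F$)
$\sqrt{\left(-6\right) 0 \cdot 5 + r{\left(32,20 \right)}} = \sqrt{\left(-6\right) 0 \cdot 5 + \left(- \frac{22}{3} + 2 \cdot 20\right)} = \sqrt{0 \cdot 5 + \left(- \frac{22}{3} + 40\right)} = \sqrt{0 + \frac{98}{3}} = \sqrt{\frac{98}{3}} = \frac{7 \sqrt{6}}{3}$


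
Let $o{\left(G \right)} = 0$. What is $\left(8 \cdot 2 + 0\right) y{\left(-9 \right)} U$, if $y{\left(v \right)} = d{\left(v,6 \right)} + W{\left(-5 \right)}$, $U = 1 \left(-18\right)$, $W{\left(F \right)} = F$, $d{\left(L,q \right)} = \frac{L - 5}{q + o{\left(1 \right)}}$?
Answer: $2112$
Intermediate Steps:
$d{\left(L,q \right)} = \frac{-5 + L}{q}$ ($d{\left(L,q \right)} = \frac{L - 5}{q + 0} = \frac{-5 + L}{q}$)
$U = -18$
$y{\left(v \right)} = - \frac{35}{6} + \frac{v}{6}$ ($y{\left(v \right)} = \frac{-5 + v}{6} - 5 = \left(- \frac{5}{6} + \frac{v}{6}\right) - 5 = - \frac{35}{6} + \frac{v}{6}$)
$\left(8 \cdot 2 + 0\right) y{\left(-9 \right)} U = \left(8 \cdot 2 + 0\right) \left(- \frac{35}{6} + \frac{1}{6} \left(-9\right)\right) \left(-18\right) = \left(16 + 0\right) \left(- \frac{35}{6} - \frac{3}{2}\right) \left(-18\right) = 16 \left(- \frac{22}{3}\right) \left(-18\right) = \left(- \frac{352}{3}\right) \left(-18\right) = 2112$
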